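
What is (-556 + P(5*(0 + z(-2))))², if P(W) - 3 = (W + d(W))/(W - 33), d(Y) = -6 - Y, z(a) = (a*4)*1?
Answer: 1629171769/5329 ≈ 3.0572e+5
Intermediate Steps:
z(a) = 4*a (z(a) = (4*a)*1 = 4*a)
P(W) = 3 - 6/(-33 + W) (P(W) = 3 + (W + (-6 - W))/(W - 33) = 3 - 6/(-33 + W))
(-556 + P(5*(0 + z(-2))))² = (-556 + 3*(-35 + 5*(0 + 4*(-2)))/(-33 + 5*(0 + 4*(-2))))² = (-556 + 3*(-35 + 5*(0 - 8))/(-33 + 5*(0 - 8)))² = (-556 + 3*(-35 + 5*(-8))/(-33 + 5*(-8)))² = (-556 + 3*(-35 - 40)/(-33 - 40))² = (-556 + 3*(-75)/(-73))² = (-556 + 3*(-1/73)*(-75))² = (-556 + 225/73)² = (-40363/73)² = 1629171769/5329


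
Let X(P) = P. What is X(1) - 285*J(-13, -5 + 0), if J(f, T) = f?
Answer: 3706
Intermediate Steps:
X(1) - 285*J(-13, -5 + 0) = 1 - 285*(-13) = 1 + 3705 = 3706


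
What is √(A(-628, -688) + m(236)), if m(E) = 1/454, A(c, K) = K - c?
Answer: I*√12366506/454 ≈ 7.7458*I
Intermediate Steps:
m(E) = 1/454
√(A(-628, -688) + m(236)) = √((-688 - 1*(-628)) + 1/454) = √((-688 + 628) + 1/454) = √(-60 + 1/454) = √(-27239/454) = I*√12366506/454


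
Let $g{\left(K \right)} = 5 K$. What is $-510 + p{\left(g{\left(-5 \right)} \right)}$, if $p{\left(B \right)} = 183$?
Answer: $-327$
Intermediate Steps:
$-510 + p{\left(g{\left(-5 \right)} \right)} = -510 + 183 = -327$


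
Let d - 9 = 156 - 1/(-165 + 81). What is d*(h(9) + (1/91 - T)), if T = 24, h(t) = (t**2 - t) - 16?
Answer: 13459031/2548 ≈ 5282.2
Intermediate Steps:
h(t) = -16 + t**2 - t
d = 13861/84 (d = 9 + (156 - 1/(-165 + 81)) = 9 + (156 - 1/(-84)) = 9 + (156 - 1*(-1/84)) = 9 + (156 + 1/84) = 9 + 13105/84 = 13861/84 ≈ 165.01)
d*(h(9) + (1/91 - T)) = 13861*((-16 + 9**2 - 1*9) + (1/91 - 1*24))/84 = 13861*((-16 + 81 - 9) + (1/91 - 24))/84 = 13861*(56 - 2183/91)/84 = (13861/84)*(2913/91) = 13459031/2548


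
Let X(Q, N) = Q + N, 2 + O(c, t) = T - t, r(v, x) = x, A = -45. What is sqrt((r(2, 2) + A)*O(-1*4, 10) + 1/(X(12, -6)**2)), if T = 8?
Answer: sqrt(6193)/6 ≈ 13.116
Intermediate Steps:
O(c, t) = 6 - t (O(c, t) = -2 + (8 - t) = 6 - t)
X(Q, N) = N + Q
sqrt((r(2, 2) + A)*O(-1*4, 10) + 1/(X(12, -6)**2)) = sqrt((2 - 45)*(6 - 1*10) + 1/((-6 + 12)**2)) = sqrt(-43*(6 - 10) + 1/(6**2)) = sqrt(-43*(-4) + 1/36) = sqrt(172 + 1/36) = sqrt(6193/36) = sqrt(6193)/6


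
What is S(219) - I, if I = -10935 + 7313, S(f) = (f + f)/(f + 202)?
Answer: 1525300/421 ≈ 3623.0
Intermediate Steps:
S(f) = 2*f/(202 + f) (S(f) = (2*f)/(202 + f) = 2*f/(202 + f))
I = -3622
S(219) - I = 2*219/(202 + 219) - 1*(-3622) = 2*219/421 + 3622 = 2*219*(1/421) + 3622 = 438/421 + 3622 = 1525300/421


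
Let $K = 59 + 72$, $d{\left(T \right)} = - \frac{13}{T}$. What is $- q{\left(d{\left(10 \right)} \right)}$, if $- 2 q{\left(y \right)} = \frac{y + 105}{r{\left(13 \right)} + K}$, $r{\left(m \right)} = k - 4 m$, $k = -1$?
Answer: $\frac{1037}{1560} \approx 0.66474$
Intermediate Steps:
$r{\left(m \right)} = -1 - 4 m$
$K = 131$
$q{\left(y \right)} = - \frac{35}{52} - \frac{y}{156}$ ($q{\left(y \right)} = - \frac{\left(y + 105\right) \frac{1}{\left(-1 - 52\right) + 131}}{2} = - \frac{\left(105 + y\right) \frac{1}{\left(-1 - 52\right) + 131}}{2} = - \frac{\left(105 + y\right) \frac{1}{-53 + 131}}{2} = - \frac{\left(105 + y\right) \frac{1}{78}}{2} = - \frac{\frac{35}{26} + \frac{y}{78}}{2} = - \frac{35}{52} - \frac{y}{156}$)
$- q{\left(d{\left(10 \right)} \right)} = - (- \frac{35}{52} - \frac{\left(-13\right) \frac{1}{10}}{156}) = - (- \frac{35}{52} - - \frac{1}{120}) = - (- \frac{35}{52} + \frac{1}{120}) = \left(-1\right) \left(- \frac{1037}{1560}\right) = \frac{1037}{1560}$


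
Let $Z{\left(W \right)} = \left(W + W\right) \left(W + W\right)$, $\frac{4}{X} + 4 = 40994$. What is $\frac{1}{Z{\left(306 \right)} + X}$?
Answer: $\frac{20495}{7676279282} \approx 2.6699 \cdot 10^{-6}$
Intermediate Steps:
$X = \frac{2}{20495}$ ($X = \frac{4}{-4 + 40994} = \frac{4}{40990} = 4 \cdot \frac{1}{40990} = \frac{2}{20495} \approx 9.7585 \cdot 10^{-5}$)
$Z{\left(W \right)} = 4 W^{2}$ ($Z{\left(W \right)} = 2 W 2 W = 4 W^{2}$)
$\frac{1}{Z{\left(306 \right)} + X} = \frac{1}{4 \cdot 306^{2} + \frac{2}{20495}} = \frac{1}{4 \cdot 93636 + \frac{2}{20495}} = \frac{1}{374544 + \frac{2}{20495}} = \frac{1}{\frac{7676279282}{20495}} = \frac{20495}{7676279282}$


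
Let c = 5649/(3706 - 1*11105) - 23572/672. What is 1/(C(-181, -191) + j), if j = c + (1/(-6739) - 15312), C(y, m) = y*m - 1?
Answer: 170954952/3286123267319 ≈ 5.2023e-5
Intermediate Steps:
c = -909211/25368 (c = 5649/(3706 - 11105) - 23572*1/672 = 5649/(-7399) - 5893/168 = 5649*(-1/7399) - 5893/168 = -807/1057 - 5893/168 = -909211/25368 ≈ -35.841)
C(y, m) = -1 + m*y (C(y, m) = m*y - 1 = -1 + m*y)
j = -2623789423321/170954952 (j = -909211/25368 + (1/(-6739) - 15312) = -909211/25368 + (-1/6739 - 15312) = -909211/25368 - 103187569/6739 = -2623789423321/170954952 ≈ -15348.)
1/(C(-181, -191) + j) = 1/((-1 - 191*(-181)) - 2623789423321/170954952) = 1/((-1 + 34571) - 2623789423321/170954952) = 1/(34570 - 2623789423321/170954952) = 1/(3286123267319/170954952) = 170954952/3286123267319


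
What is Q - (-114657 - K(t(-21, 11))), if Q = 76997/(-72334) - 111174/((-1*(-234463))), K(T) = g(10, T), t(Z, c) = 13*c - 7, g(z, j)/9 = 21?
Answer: 1947721483639405/16959646642 ≈ 1.1484e+5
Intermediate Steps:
g(z, j) = 189 (g(z, j) = 9*21 = 189)
t(Z, c) = -7 + 13*c
K(T) = 189
Q = -26094607727/16959646642 (Q = 76997*(-1/72334) - 111174/234463 = -76997/72334 - 111174*1/234463 = -76997/72334 - 111174/234463 = -26094607727/16959646642 ≈ -1.5386)
Q - (-114657 - K(t(-21, 11))) = -26094607727/16959646642 - (-114657 - 1*189) = -26094607727/16959646642 - (-114657 - 189) = -26094607727/16959646642 - 1*(-114846) = -26094607727/16959646642 + 114846 = 1947721483639405/16959646642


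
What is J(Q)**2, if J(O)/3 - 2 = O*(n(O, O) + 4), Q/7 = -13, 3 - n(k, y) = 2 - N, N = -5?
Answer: 36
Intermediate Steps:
n(k, y) = -4 (n(k, y) = 3 - (2 - 1*(-5)) = 3 - (2 + 5) = 3 - 1*7 = 3 - 7 = -4)
Q = -91 (Q = 7*(-13) = -91)
J(O) = 6 (J(O) = 6 + 3*(O*(-4 + 4)) = 6 + 3*(O*0) = 6 + 3*0 = 6 + 0 = 6)
J(Q)**2 = 6**2 = 36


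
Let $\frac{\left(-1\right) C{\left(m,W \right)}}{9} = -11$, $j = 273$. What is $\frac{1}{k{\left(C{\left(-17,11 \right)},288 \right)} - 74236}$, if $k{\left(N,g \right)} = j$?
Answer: $- \frac{1}{73963} \approx -1.352 \cdot 10^{-5}$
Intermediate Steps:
$C{\left(m,W \right)} = 99$ ($C{\left(m,W \right)} = \left(-9\right) \left(-11\right) = 99$)
$k{\left(N,g \right)} = 273$
$\frac{1}{k{\left(C{\left(-17,11 \right)},288 \right)} - 74236} = \frac{1}{273 - 74236} = \frac{1}{-73963} = - \frac{1}{73963}$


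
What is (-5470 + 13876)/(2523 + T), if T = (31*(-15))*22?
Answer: -2802/2569 ≈ -1.0907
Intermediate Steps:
T = -10230 (T = -465*22 = -10230)
(-5470 + 13876)/(2523 + T) = (-5470 + 13876)/(2523 - 10230) = 8406/(-7707) = 8406*(-1/7707) = -2802/2569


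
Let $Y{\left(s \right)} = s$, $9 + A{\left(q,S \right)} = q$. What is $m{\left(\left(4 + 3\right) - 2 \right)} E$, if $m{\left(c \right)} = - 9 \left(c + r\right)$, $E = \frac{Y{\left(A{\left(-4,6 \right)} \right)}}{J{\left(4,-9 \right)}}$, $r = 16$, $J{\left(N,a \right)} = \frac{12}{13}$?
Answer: $\frac{10647}{4} \approx 2661.8$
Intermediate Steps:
$A{\left(q,S \right)} = -9 + q$
$J{\left(N,a \right)} = \frac{12}{13}$ ($J{\left(N,a \right)} = 12 \cdot \frac{1}{13} = \frac{12}{13}$)
$E = - \frac{169}{12}$ ($E = \frac{-9 - 4}{\frac{12}{13}} = \left(-13\right) \frac{13}{12} = - \frac{169}{12} \approx -14.083$)
$m{\left(c \right)} = -144 - 9 c$ ($m{\left(c \right)} = - 9 \left(c + 16\right) = - 9 \left(16 + c\right) = -144 - 9 c$)
$m{\left(\left(4 + 3\right) - 2 \right)} E = \left(-144 - 9 \left(\left(4 + 3\right) - 2\right)\right) \left(- \frac{169}{12}\right) = \left(-144 - 9 \left(7 - 2\right)\right) \left(- \frac{169}{12}\right) = \left(-144 - 45\right) \left(- \frac{169}{12}\right) = \left(-189\right) \left(- \frac{169}{12}\right) = \frac{10647}{4}$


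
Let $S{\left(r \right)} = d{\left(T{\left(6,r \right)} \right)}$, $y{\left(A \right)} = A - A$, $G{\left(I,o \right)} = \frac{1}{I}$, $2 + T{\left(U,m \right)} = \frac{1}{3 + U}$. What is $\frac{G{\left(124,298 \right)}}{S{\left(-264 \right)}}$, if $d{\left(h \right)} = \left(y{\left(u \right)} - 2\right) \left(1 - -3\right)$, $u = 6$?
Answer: $- \frac{1}{992} \approx -0.0010081$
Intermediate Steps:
$T{\left(U,m \right)} = -2 + \frac{1}{3 + U}$
$y{\left(A \right)} = 0$
$d{\left(h \right)} = -8$ ($d{\left(h \right)} = \left(0 - 2\right) \left(1 - -3\right) = - 2 \left(1 + 3\right) = \left(-2\right) 4 = -8$)
$S{\left(r \right)} = -8$
$\frac{G{\left(124,298 \right)}}{S{\left(-264 \right)}} = \frac{1}{124 \left(-8\right)} = \frac{1}{124} \left(- \frac{1}{8}\right) = - \frac{1}{992}$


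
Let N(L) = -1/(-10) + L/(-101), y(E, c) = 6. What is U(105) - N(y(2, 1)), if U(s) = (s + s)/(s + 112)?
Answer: 29029/31310 ≈ 0.92715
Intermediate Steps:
U(s) = 2*s/(112 + s) (U(s) = (2*s)/(112 + s) = 2*s/(112 + s))
N(L) = 1/10 - L/101 (N(L) = -1*(-1/10) + L*(-1/101) = 1/10 - L/101)
U(105) - N(y(2, 1)) = 2*105/(112 + 105) - (1/10 - 1/101*6) = 2*105/217 - (1/10 - 6/101) = 2*105*(1/217) - 1*41/1010 = 30/31 - 41/1010 = 29029/31310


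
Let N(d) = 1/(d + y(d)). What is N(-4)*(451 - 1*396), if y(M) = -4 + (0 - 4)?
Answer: -55/12 ≈ -4.5833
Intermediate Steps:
y(M) = -8 (y(M) = -4 - 4 = -8)
N(d) = 1/(-8 + d) (N(d) = 1/(d - 8) = 1/(-8 + d))
N(-4)*(451 - 1*396) = (451 - 1*396)/(-8 - 4) = (451 - 396)/(-12) = -1/12*55 = -55/12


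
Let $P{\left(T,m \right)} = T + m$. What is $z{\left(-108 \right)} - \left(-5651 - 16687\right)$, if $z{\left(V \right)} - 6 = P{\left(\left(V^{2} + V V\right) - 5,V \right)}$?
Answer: $45559$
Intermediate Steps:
$z{\left(V \right)} = 1 + V + 2 V^{2}$ ($z{\left(V \right)} = 6 - \left(5 - V - V^{2} - V V\right) = 6 + \left(\left(\left(V^{2} + V^{2}\right) - 5\right) + V\right) = 6 + \left(\left(2 V^{2} - 5\right) + V\right) = 6 + \left(\left(-5 + 2 V^{2}\right) + V\right) = 6 + \left(-5 + V + 2 V^{2}\right) = 1 + V + 2 V^{2}$)
$z{\left(-108 \right)} - \left(-5651 - 16687\right) = \left(1 - 108 + 2 \left(-108\right)^{2}\right) - \left(-5651 - 16687\right) = \left(1 - 108 + 2 \cdot 11664\right) - \left(-5651 - 16687\right) = \left(1 - 108 + 23328\right) - -22338 = 23221 + 22338 = 45559$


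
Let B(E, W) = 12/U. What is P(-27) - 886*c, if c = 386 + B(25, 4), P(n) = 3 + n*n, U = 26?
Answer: -4441748/13 ≈ -3.4167e+5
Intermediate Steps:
P(n) = 3 + n**2
B(E, W) = 6/13 (B(E, W) = 12/26 = 12*(1/26) = 6/13)
c = 5024/13 (c = 386 + 6/13 = 5024/13 ≈ 386.46)
P(-27) - 886*c = (3 + (-27)**2) - 886*5024/13 = (3 + 729) - 4451264/13 = 732 - 4451264/13 = -4441748/13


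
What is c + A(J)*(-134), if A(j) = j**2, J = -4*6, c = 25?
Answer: -77159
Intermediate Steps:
J = -24
c + A(J)*(-134) = 25 + (-24)**2*(-134) = 25 + 576*(-134) = 25 - 77184 = -77159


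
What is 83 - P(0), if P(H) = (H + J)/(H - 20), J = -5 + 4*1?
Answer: 1659/20 ≈ 82.950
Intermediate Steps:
J = -1 (J = -5 + 4 = -1)
P(H) = (-1 + H)/(-20 + H) (P(H) = (H - 1)/(H - 20) = (-1 + H)/(-20 + H))
83 - P(0) = 83 - (-1 + 0)/(-20 + 0) = 83 - (-1)/(-20) = 83 - (-1)*(-1)/20 = 83 - 1*1/20 = 83 - 1/20 = 1659/20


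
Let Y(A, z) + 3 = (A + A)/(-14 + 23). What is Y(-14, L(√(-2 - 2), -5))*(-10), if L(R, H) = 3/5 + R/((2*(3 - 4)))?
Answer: 550/9 ≈ 61.111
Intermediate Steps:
L(R, H) = ⅗ - R/2 (L(R, H) = 3*(⅕) + R/((2*(-1))) = ⅗ + R/(-2) = ⅗ + R*(-½) = ⅗ - R/2)
Y(A, z) = -3 + 2*A/9 (Y(A, z) = -3 + (A + A)/(-14 + 23) = -3 + (2*A)/9 = -3 + (2*A)*(⅑) = -3 + 2*A/9)
Y(-14, L(√(-2 - 2), -5))*(-10) = (-3 + (2/9)*(-14))*(-10) = (-3 - 28/9)*(-10) = -55/9*(-10) = 550/9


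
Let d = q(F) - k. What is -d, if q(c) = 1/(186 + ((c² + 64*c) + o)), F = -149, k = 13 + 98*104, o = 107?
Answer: 132236389/12958 ≈ 10205.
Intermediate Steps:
k = 10205 (k = 13 + 10192 = 10205)
q(c) = 1/(293 + c² + 64*c) (q(c) = 1/(186 + ((c² + 64*c) + 107)) = 1/(186 + (107 + c² + 64*c)) = 1/(293 + c² + 64*c))
d = -132236389/12958 (d = 1/(293 + (-149)² + 64*(-149)) - 1*10205 = 1/(293 + 22201 - 9536) - 10205 = 1/12958 - 10205 = -132236389/12958 ≈ -10205.)
-d = -1*(-132236389/12958) = 132236389/12958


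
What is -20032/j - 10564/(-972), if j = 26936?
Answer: 8283775/818181 ≈ 10.125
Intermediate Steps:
-20032/j - 10564/(-972) = -20032/26936 - 10564/(-972) = -20032*1/26936 - 10564*(-1/972) = -2504/3367 + 2641/243 = 8283775/818181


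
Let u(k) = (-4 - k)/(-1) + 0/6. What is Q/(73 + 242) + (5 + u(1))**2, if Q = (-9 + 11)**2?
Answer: 31504/315 ≈ 100.01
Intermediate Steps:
u(k) = 4 + k (u(k) = (-4 - k)*(-1) + 0*(1/6) = (4 + k) + 0 = 4 + k)
Q = 4 (Q = 2**2 = 4)
Q/(73 + 242) + (5 + u(1))**2 = 4/(73 + 242) + (5 + (4 + 1))**2 = 4/315 + (5 + 5)**2 = 4*(1/315) + 10**2 = 4/315 + 100 = 31504/315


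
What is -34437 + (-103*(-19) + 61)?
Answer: -32419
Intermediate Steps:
-34437 + (-103*(-19) + 61) = -34437 + (1957 + 61) = -34437 + 2018 = -32419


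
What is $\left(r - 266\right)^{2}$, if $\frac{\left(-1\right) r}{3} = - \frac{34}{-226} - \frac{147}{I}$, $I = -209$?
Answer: $\frac{40228752352996}{557762689} \approx 72125.0$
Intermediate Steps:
$r = - \frac{60492}{23617}$ ($r = - 3 \left(- \frac{34}{-226} - \frac{147}{-209}\right) = - 3 \left(\left(-34\right) \left(- \frac{1}{226}\right) - - \frac{147}{209}\right) = - 3 \left(\frac{17}{113} + \frac{147}{209}\right) = \left(-3\right) \frac{20164}{23617} = - \frac{60492}{23617} \approx -2.5614$)
$\left(r - 266\right)^{2} = \left(- \frac{60492}{23617} - 266\right)^{2} = \left(- \frac{6342614}{23617}\right)^{2} = \frac{40228752352996}{557762689}$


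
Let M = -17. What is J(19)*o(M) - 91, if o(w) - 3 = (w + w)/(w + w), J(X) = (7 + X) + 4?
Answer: 29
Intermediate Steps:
J(X) = 11 + X
o(w) = 4 (o(w) = 3 + (w + w)/(w + w) = 3 + (2*w)/((2*w)) = 3 + (2*w)*(1/(2*w)) = 3 + 1 = 4)
J(19)*o(M) - 91 = (11 + 19)*4 - 91 = 30*4 - 91 = 120 - 91 = 29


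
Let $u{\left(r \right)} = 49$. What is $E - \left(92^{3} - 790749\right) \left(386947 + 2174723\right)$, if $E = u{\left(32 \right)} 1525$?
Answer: $30896376595$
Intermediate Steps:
$E = 74725$ ($E = 49 \cdot 1525 = 74725$)
$E - \left(92^{3} - 790749\right) \left(386947 + 2174723\right) = 74725 - \left(92^{3} - 790749\right) \left(386947 + 2174723\right) = 74725 - \left(778688 - 790749\right) 2561670 = 74725 - \left(-12061\right) 2561670 = 74725 - -30896301870 = 74725 + 30896301870 = 30896376595$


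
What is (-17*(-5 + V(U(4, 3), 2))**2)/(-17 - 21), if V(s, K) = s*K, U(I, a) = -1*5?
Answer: 3825/38 ≈ 100.66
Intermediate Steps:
U(I, a) = -5
V(s, K) = K*s
(-17*(-5 + V(U(4, 3), 2))**2)/(-17 - 21) = (-17*(-5 + 2*(-5))**2)/(-17 - 21) = -17*(-5 - 10)**2/(-38) = -17*(-15)**2*(-1/38) = -17*225*(-1/38) = -3825*(-1/38) = 3825/38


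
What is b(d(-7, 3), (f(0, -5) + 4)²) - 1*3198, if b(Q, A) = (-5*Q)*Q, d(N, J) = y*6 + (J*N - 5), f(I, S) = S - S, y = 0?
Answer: -6578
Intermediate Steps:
f(I, S) = 0
d(N, J) = -5 + J*N (d(N, J) = 0*6 + (J*N - 5) = 0 + (-5 + J*N) = -5 + J*N)
b(Q, A) = -5*Q²
b(d(-7, 3), (f(0, -5) + 4)²) - 1*3198 = -5*(-5 + 3*(-7))² - 1*3198 = -5*(-5 - 21)² - 3198 = -5*(-26)² - 3198 = -5*676 - 3198 = -3380 - 3198 = -6578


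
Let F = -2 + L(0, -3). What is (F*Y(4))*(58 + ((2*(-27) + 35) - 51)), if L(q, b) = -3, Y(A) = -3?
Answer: -180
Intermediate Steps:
F = -5 (F = -2 - 3 = -5)
(F*Y(4))*(58 + ((2*(-27) + 35) - 51)) = (-5*(-3))*(58 + ((2*(-27) + 35) - 51)) = 15*(58 + ((-54 + 35) - 51)) = 15*(58 + (-19 - 51)) = 15*(58 - 70) = 15*(-12) = -180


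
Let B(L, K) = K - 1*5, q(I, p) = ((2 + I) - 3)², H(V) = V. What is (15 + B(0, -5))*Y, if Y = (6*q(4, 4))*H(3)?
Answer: 810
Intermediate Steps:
q(I, p) = (-1 + I)²
B(L, K) = -5 + K (B(L, K) = K - 5 = -5 + K)
Y = 162 (Y = (6*(-1 + 4)²)*3 = (6*3²)*3 = (6*9)*3 = 54*3 = 162)
(15 + B(0, -5))*Y = (15 + (-5 - 5))*162 = (15 - 10)*162 = 5*162 = 810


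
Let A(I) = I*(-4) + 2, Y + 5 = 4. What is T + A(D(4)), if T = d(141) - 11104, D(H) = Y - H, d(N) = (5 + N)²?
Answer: 10234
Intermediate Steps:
Y = -1 (Y = -5 + 4 = -1)
D(H) = -1 - H
A(I) = 2 - 4*I (A(I) = -4*I + 2 = 2 - 4*I)
T = 10212 (T = (5 + 141)² - 11104 = 146² - 11104 = 21316 - 11104 = 10212)
T + A(D(4)) = 10212 + (2 - 4*(-1 - 1*4)) = 10212 + (2 - 4*(-1 - 4)) = 10212 + (2 - 4*(-5)) = 10212 + (2 + 20) = 10212 + 22 = 10234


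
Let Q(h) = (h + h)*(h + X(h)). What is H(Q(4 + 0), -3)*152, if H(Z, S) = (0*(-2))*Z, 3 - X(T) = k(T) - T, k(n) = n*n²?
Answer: 0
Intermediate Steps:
k(n) = n³
X(T) = 3 + T - T³ (X(T) = 3 - (T³ - T) = 3 + (T - T³) = 3 + T - T³)
Q(h) = 2*h*(3 - h³ + 2*h) (Q(h) = (h + h)*(h + (3 + h - h³)) = (2*h)*(3 - h³ + 2*h) = 2*h*(3 - h³ + 2*h))
H(Z, S) = 0 (H(Z, S) = 0*Z = 0)
H(Q(4 + 0), -3)*152 = 0*152 = 0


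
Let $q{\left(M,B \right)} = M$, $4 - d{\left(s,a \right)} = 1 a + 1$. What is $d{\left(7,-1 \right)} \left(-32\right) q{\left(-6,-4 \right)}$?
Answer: $768$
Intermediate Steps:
$d{\left(s,a \right)} = 3 - a$ ($d{\left(s,a \right)} = 4 - \left(1 a + 1\right) = 4 - \left(a + 1\right) = 4 - \left(1 + a\right) = 3 - a$)
$d{\left(7,-1 \right)} \left(-32\right) q{\left(-6,-4 \right)} = \left(3 - -1\right) \left(-32\right) \left(-6\right) = \left(3 + 1\right) \left(-32\right) \left(-6\right) = 4 \left(-32\right) \left(-6\right) = \left(-128\right) \left(-6\right) = 768$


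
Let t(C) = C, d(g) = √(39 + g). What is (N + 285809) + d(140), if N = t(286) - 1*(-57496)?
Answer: 343591 + √179 ≈ 3.4360e+5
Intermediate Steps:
N = 57782 (N = 286 - 1*(-57496) = 286 + 57496 = 57782)
(N + 285809) + d(140) = (57782 + 285809) + √(39 + 140) = 343591 + √179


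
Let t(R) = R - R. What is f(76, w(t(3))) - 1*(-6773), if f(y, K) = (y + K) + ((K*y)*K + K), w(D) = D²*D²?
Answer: 6849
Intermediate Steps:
t(R) = 0
w(D) = D⁴
f(y, K) = y + 2*K + y*K² (f(y, K) = (K + y) + (y*K² + K) = (K + y) + (K + y*K²) = y + 2*K + y*K²)
f(76, w(t(3))) - 1*(-6773) = (76 + 2*0⁴ + 76*(0⁴)²) - 1*(-6773) = (76 + 2*0 + 76*0²) + 6773 = (76 + 0 + 76*0) + 6773 = (76 + 0 + 0) + 6773 = 76 + 6773 = 6849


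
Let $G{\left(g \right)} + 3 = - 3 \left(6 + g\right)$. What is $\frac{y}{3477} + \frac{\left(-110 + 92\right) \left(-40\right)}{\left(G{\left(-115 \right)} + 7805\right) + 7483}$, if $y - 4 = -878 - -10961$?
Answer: $\frac{13331807}{4523577} \approx 2.9472$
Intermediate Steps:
$y = 10087$ ($y = 4 - -10083 = 4 + \left(-878 + 10961\right) = 4 + 10083 = 10087$)
$G{\left(g \right)} = -21 - 3 g$ ($G{\left(g \right)} = -3 - 3 \left(6 + g\right) = -3 - \left(18 + 3 g\right) = -21 - 3 g$)
$\frac{y}{3477} + \frac{\left(-110 + 92\right) \left(-40\right)}{\left(G{\left(-115 \right)} + 7805\right) + 7483} = \frac{10087}{3477} + \frac{\left(-110 + 92\right) \left(-40\right)}{\left(\left(-21 - -345\right) + 7805\right) + 7483} = 10087 \cdot \frac{1}{3477} + \frac{\left(-18\right) \left(-40\right)}{\left(\left(-21 + 345\right) + 7805\right) + 7483} = \frac{10087}{3477} + \frac{720}{\left(324 + 7805\right) + 7483} = \frac{10087}{3477} + \frac{720}{8129 + 7483} = \frac{10087}{3477} + \frac{720}{15612} = \frac{10087}{3477} + 720 \cdot \frac{1}{15612} = \frac{10087}{3477} + \frac{60}{1301} = \frac{13331807}{4523577}$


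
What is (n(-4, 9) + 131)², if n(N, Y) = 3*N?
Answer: 14161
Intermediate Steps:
(n(-4, 9) + 131)² = (3*(-4) + 131)² = (-12 + 131)² = 119² = 14161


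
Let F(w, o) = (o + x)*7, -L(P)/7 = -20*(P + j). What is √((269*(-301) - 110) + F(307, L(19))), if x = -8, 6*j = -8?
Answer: I*√574395/3 ≈ 252.63*I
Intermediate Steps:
j = -4/3 (j = (⅙)*(-8) = -4/3 ≈ -1.3333)
L(P) = -560/3 + 140*P (L(P) = -(-140)*(P - 4/3) = -(-140)*(-4/3 + P) = -7*(80/3 - 20*P) = -560/3 + 140*P)
F(w, o) = -56 + 7*o (F(w, o) = (o - 8)*7 = (-8 + o)*7 = -56 + 7*o)
√((269*(-301) - 110) + F(307, L(19))) = √((269*(-301) - 110) + (-56 + 7*(-560/3 + 140*19))) = √((-80969 - 110) + (-56 + 7*(-560/3 + 2660))) = √(-81079 + (-56 + 7*(7420/3))) = √(-81079 + (-56 + 51940/3)) = √(-81079 + 51772/3) = √(-191465/3) = I*√574395/3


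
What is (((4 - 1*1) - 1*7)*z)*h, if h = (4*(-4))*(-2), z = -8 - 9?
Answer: 2176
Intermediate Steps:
z = -17
h = 32 (h = -16*(-2) = 32)
(((4 - 1*1) - 1*7)*z)*h = (((4 - 1*1) - 1*7)*(-17))*32 = (((4 - 1) - 7)*(-17))*32 = ((3 - 7)*(-17))*32 = -4*(-17)*32 = 68*32 = 2176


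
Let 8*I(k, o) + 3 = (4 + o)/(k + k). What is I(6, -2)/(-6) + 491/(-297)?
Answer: -15151/9504 ≈ -1.5942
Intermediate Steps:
I(k, o) = -3/8 + (4 + o)/(16*k) (I(k, o) = -3/8 + ((4 + o)/(k + k))/8 = -3/8 + ((4 + o)/((2*k)))/8 = -3/8 + ((4 + o)*(1/(2*k)))/8 = -3/8 + ((4 + o)/(2*k))/8 = -3/8 + (4 + o)/(16*k))
I(6, -2)/(-6) + 491/(-297) = ((1/16)*(4 - 2 - 6*6)/6)/(-6) + 491/(-297) = ((1/16)*(1/6)*(4 - 2 - 36))*(-1/6) + 491*(-1/297) = ((1/16)*(1/6)*(-34))*(-1/6) - 491/297 = -17/48*(-1/6) - 491/297 = 17/288 - 491/297 = -15151/9504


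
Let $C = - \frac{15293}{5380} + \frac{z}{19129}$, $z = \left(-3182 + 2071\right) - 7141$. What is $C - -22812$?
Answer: $\frac{2347337688683}{102914020} \approx 22809.0$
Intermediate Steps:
$z = -8252$ ($z = -1111 - 7141 = -8252$)
$C = - \frac{336935557}{102914020}$ ($C = - \frac{15293}{5380} - \frac{8252}{19129} = - \frac{336935557}{102914020} \approx -3.274$)
$C - -22812 = - \frac{336935557}{102914020} - -22812 = - \frac{336935557}{102914020} + 22812 = \frac{2347337688683}{102914020}$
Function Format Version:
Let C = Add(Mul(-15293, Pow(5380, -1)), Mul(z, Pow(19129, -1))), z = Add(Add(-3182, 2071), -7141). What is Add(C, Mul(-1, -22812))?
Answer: Rational(2347337688683, 102914020) ≈ 22809.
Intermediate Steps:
z = -8252 (z = Add(-1111, -7141) = -8252)
C = Rational(-336935557, 102914020) (C = Add(Mul(-15293, Pow(5380, -1)), Mul(-8252, Pow(19129, -1))) = Add(Mul(-15293, Rational(1, 5380)), Mul(-8252, Rational(1, 19129))) = Add(Rational(-15293, 5380), Rational(-8252, 19129)) = Rational(-336935557, 102914020) ≈ -3.2740)
Add(C, Mul(-1, -22812)) = Add(Rational(-336935557, 102914020), Mul(-1, -22812)) = Add(Rational(-336935557, 102914020), 22812) = Rational(2347337688683, 102914020)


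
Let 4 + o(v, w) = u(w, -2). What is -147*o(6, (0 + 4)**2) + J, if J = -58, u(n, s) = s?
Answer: 824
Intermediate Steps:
o(v, w) = -6 (o(v, w) = -4 - 2 = -6)
-147*o(6, (0 + 4)**2) + J = -147*(-6) - 58 = 882 - 58 = 824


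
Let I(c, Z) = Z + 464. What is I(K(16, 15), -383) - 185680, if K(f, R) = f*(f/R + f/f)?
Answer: -185599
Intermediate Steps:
K(f, R) = f*(1 + f/R) (K(f, R) = f*(f/R + 1) = f*(1 + f/R))
I(c, Z) = 464 + Z
I(K(16, 15), -383) - 185680 = (464 - 383) - 185680 = 81 - 185680 = -185599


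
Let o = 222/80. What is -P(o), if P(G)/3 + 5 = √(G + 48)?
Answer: 15 - 3*√20310/20 ≈ -6.3770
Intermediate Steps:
o = 111/40 (o = 222*(1/80) = 111/40 ≈ 2.7750)
P(G) = -15 + 3*√(48 + G) (P(G) = -15 + 3*√(G + 48) = -15 + 3*√(48 + G))
-P(o) = -(-15 + 3*√(48 + 111/40)) = -(-15 + 3*√(2031/40)) = -(-15 + 3*(√20310/20)) = -(-15 + 3*√20310/20) = 15 - 3*√20310/20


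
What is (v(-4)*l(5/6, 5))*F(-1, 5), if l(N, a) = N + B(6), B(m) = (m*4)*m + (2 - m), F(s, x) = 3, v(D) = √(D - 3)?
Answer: 845*I*√7/2 ≈ 1117.8*I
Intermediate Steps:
v(D) = √(-3 + D)
B(m) = 2 - m + 4*m² (B(m) = (4*m)*m + (2 - m) = 4*m² + (2 - m) = 2 - m + 4*m²)
l(N, a) = 140 + N (l(N, a) = N + (2 - 1*6 + 4*6²) = N + (2 - 6 + 4*36) = N + (2 - 6 + 144) = N + 140 = 140 + N)
(v(-4)*l(5/6, 5))*F(-1, 5) = (√(-3 - 4)*(140 + 5/6))*3 = (√(-7)*(140 + 5*(⅙)))*3 = ((I*√7)*(140 + ⅚))*3 = ((I*√7)*(845/6))*3 = (845*I*√7/6)*3 = 845*I*√7/2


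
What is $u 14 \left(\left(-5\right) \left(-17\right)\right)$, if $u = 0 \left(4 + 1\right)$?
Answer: $0$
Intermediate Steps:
$u = 0$ ($u = 0 \cdot 5 = 0$)
$u 14 \left(\left(-5\right) \left(-17\right)\right) = 0 \cdot 14 \left(\left(-5\right) \left(-17\right)\right) = 0 \cdot 85 = 0$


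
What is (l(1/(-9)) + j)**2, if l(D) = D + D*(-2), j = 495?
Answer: 19855936/81 ≈ 2.4514e+5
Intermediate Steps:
l(D) = -D (l(D) = D - 2*D = -D)
(l(1/(-9)) + j)**2 = (-1/(-9) + 495)**2 = (-1*(-1/9) + 495)**2 = (1/9 + 495)**2 = (4456/9)**2 = 19855936/81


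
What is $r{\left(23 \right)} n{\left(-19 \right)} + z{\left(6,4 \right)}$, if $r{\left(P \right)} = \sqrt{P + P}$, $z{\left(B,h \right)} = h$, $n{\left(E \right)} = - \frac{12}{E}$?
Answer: $4 + \frac{12 \sqrt{46}}{19} \approx 8.2836$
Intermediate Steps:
$r{\left(P \right)} = \sqrt{2} \sqrt{P}$ ($r{\left(P \right)} = \sqrt{2 P} = \sqrt{2} \sqrt{P}$)
$r{\left(23 \right)} n{\left(-19 \right)} + z{\left(6,4 \right)} = \sqrt{2} \sqrt{23} \left(- \frac{12}{-19}\right) + 4 = \sqrt{46} \left(\left(-12\right) \left(- \frac{1}{19}\right)\right) + 4 = \sqrt{46} \cdot \frac{12}{19} + 4 = \frac{12 \sqrt{46}}{19} + 4 = 4 + \frac{12 \sqrt{46}}{19}$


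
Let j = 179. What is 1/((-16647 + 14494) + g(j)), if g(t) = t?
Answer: -1/1974 ≈ -0.00050659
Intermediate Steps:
1/((-16647 + 14494) + g(j)) = 1/((-16647 + 14494) + 179) = 1/(-2153 + 179) = 1/(-1974) = -1/1974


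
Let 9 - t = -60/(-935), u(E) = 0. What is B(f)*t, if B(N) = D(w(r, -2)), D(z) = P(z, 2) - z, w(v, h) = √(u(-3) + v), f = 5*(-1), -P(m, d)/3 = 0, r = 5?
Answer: -1671*√5/187 ≈ -19.981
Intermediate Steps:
t = 1671/187 (t = 9 - (-60)/(-935) = 9 - (-60)*(-1)/935 = 9 - 1*12/187 = 9 - 12/187 = 1671/187 ≈ 8.9358)
P(m, d) = 0 (P(m, d) = -3*0 = 0)
f = -5
w(v, h) = √v (w(v, h) = √(0 + v) = √v)
D(z) = -z (D(z) = 0 - z = -z)
B(N) = -√5
B(f)*t = -√5*(1671/187) = -1671*√5/187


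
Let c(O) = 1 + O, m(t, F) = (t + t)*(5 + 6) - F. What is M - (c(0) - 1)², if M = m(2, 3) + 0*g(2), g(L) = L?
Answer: 41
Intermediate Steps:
m(t, F) = -F + 22*t (m(t, F) = (2*t)*11 - F = 22*t - F = -F + 22*t)
M = 41 (M = (-1*3 + 22*2) + 0*2 = (-3 + 44) + 0 = 41 + 0 = 41)
M - (c(0) - 1)² = 41 - ((1 + 0) - 1)² = 41 - (1 - 1)² = 41 - 1*0² = 41 - 1*0 = 41 + 0 = 41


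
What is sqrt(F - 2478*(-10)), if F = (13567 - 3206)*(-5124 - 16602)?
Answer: I*sqrt(225078306) ≈ 15003.0*I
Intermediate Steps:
F = -225103086 (F = 10361*(-21726) = -225103086)
sqrt(F - 2478*(-10)) = sqrt(-225103086 - 2478*(-10)) = sqrt(-225103086 - 14*(-1770)) = sqrt(-225103086 + 24780) = sqrt(-225078306) = I*sqrt(225078306)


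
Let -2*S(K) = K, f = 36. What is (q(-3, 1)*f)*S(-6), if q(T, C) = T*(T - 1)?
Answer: 1296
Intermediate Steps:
S(K) = -K/2
q(T, C) = T*(-1 + T)
(q(-3, 1)*f)*S(-6) = (-3*(-1 - 3)*36)*(-1/2*(-6)) = (-3*(-4)*36)*3 = (12*36)*3 = 432*3 = 1296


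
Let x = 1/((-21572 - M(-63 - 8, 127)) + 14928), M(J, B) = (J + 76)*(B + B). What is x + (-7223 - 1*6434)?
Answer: -108081499/7914 ≈ -13657.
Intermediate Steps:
M(J, B) = 2*B*(76 + J) (M(J, B) = (76 + J)*(2*B) = 2*B*(76 + J))
x = -1/7914 (x = 1/((-21572 - 2*127*(76 + (-63 - 8))) + 14928) = 1/((-21572 - 2*127*(76 - 71)) + 14928) = 1/((-21572 - 2*127*5) + 14928) = 1/((-21572 - 1*1270) + 14928) = 1/((-21572 - 1270) + 14928) = 1/(-22842 + 14928) = 1/(-7914) = -1/7914 ≈ -0.00012636)
x + (-7223 - 1*6434) = -1/7914 + (-7223 - 1*6434) = -1/7914 + (-7223 - 6434) = -1/7914 - 13657 = -108081499/7914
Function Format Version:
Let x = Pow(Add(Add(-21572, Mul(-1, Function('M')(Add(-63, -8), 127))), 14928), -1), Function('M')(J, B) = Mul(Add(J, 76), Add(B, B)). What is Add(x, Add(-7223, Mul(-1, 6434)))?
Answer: Rational(-108081499, 7914) ≈ -13657.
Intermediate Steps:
Function('M')(J, B) = Mul(2, B, Add(76, J)) (Function('M')(J, B) = Mul(Add(76, J), Mul(2, B)) = Mul(2, B, Add(76, J)))
x = Rational(-1, 7914) (x = Pow(Add(Add(-21572, Mul(-1, Mul(2, 127, Add(76, Add(-63, -8))))), 14928), -1) = Pow(Add(Add(-21572, Mul(-1, Mul(2, 127, Add(76, -71)))), 14928), -1) = Pow(Add(Add(-21572, Mul(-1, Mul(2, 127, 5))), 14928), -1) = Pow(Add(Add(-21572, Mul(-1, 1270)), 14928), -1) = Pow(Add(Add(-21572, -1270), 14928), -1) = Pow(Add(-22842, 14928), -1) = Pow(-7914, -1) = Rational(-1, 7914) ≈ -0.00012636)
Add(x, Add(-7223, Mul(-1, 6434))) = Add(Rational(-1, 7914), Add(-7223, Mul(-1, 6434))) = Add(Rational(-1, 7914), Add(-7223, -6434)) = Add(Rational(-1, 7914), -13657) = Rational(-108081499, 7914)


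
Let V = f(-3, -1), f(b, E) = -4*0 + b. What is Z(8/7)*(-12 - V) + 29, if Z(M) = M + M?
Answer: 59/7 ≈ 8.4286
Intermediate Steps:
f(b, E) = b (f(b, E) = 0 + b = b)
V = -3
Z(M) = 2*M
Z(8/7)*(-12 - V) + 29 = (2*(8/7))*(-12 - 1*(-3)) + 29 = (2*(8*(1/7)))*(-12 + 3) + 29 = (2*(8/7))*(-9) + 29 = (16/7)*(-9) + 29 = -144/7 + 29 = 59/7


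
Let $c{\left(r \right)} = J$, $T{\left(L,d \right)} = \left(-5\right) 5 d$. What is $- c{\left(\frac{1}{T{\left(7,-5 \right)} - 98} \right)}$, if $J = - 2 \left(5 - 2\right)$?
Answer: $6$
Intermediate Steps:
$T{\left(L,d \right)} = - 25 d$
$J = -6$ ($J = \left(-2\right) 3 = -6$)
$c{\left(r \right)} = -6$
$- c{\left(\frac{1}{T{\left(7,-5 \right)} - 98} \right)} = \left(-1\right) \left(-6\right) = 6$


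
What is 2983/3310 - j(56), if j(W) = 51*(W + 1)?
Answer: -9619187/3310 ≈ -2906.1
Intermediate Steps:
j(W) = 51 + 51*W (j(W) = 51*(1 + W) = 51 + 51*W)
2983/3310 - j(56) = 2983/3310 - (51 + 51*56) = 2983*(1/3310) - (51 + 2856) = 2983/3310 - 1*2907 = 2983/3310 - 2907 = -9619187/3310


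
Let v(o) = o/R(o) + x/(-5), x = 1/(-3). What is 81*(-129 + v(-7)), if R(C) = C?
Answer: -51813/5 ≈ -10363.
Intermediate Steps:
x = -⅓ ≈ -0.33333
v(o) = 16/15 (v(o) = o/o - ⅓/(-5) = 1 - ⅓*(-⅕) = 1 + 1/15 = 16/15)
81*(-129 + v(-7)) = 81*(-129 + 16/15) = 81*(-1919/15) = -51813/5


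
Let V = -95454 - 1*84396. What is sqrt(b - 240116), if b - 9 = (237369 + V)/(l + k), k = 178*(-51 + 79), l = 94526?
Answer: I*sqrt(264176826663890)/33170 ≈ 490.01*I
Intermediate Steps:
V = -179850 (V = -95454 - 84396 = -179850)
k = 4984 (k = 178*28 = 4984)
b = 317703/33170 (b = 9 + (237369 - 179850)/(94526 + 4984) = 9 + 57519/99510 = 9 + 57519*(1/99510) = 9 + 19173/33170 = 317703/33170 ≈ 9.5780)
sqrt(b - 240116) = sqrt(317703/33170 - 240116) = sqrt(-7964330017/33170) = I*sqrt(264176826663890)/33170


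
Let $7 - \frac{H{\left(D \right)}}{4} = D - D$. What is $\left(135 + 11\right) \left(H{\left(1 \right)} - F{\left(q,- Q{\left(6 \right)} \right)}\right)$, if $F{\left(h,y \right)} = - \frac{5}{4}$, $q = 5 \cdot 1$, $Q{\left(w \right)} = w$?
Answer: $\frac{8541}{2} \approx 4270.5$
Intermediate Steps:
$H{\left(D \right)} = 28$ ($H{\left(D \right)} = 28 - 4 \left(D - D\right) = 28 - 0 = 28 + 0 = 28$)
$q = 5$
$F{\left(h,y \right)} = - \frac{5}{4}$ ($F{\left(h,y \right)} = \left(-5\right) \frac{1}{4} = - \frac{5}{4}$)
$\left(135 + 11\right) \left(H{\left(1 \right)} - F{\left(q,- Q{\left(6 \right)} \right)}\right) = \left(135 + 11\right) \left(28 - - \frac{5}{4}\right) = 146 \left(28 + \frac{5}{4}\right) = 146 \cdot \frac{117}{4} = \frac{8541}{2}$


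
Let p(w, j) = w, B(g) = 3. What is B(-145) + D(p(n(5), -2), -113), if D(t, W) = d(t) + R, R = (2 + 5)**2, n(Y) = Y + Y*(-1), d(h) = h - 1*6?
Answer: 46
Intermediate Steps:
d(h) = -6 + h (d(h) = h - 6 = -6 + h)
n(Y) = 0 (n(Y) = Y - Y = 0)
R = 49 (R = 7**2 = 49)
D(t, W) = 43 + t (D(t, W) = (-6 + t) + 49 = 43 + t)
B(-145) + D(p(n(5), -2), -113) = 3 + (43 + 0) = 3 + 43 = 46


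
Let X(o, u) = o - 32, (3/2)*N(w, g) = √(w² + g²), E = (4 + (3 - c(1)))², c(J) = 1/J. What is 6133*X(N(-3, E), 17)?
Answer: -196256 + 12266*√145 ≈ -48554.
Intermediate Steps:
E = 36 (E = (4 + (3 - 1/1))² = (4 + (3 - 1*1))² = (4 + (3 - 1))² = (4 + 2)² = 6² = 36)
N(w, g) = 2*√(g² + w²)/3 (N(w, g) = 2*√(w² + g²)/3 = 2*√(g² + w²)/3)
X(o, u) = -32 + o
6133*X(N(-3, E), 17) = 6133*(-32 + 2*√(36² + (-3)²)/3) = 6133*(-32 + 2*√(1296 + 9)/3) = 6133*(-32 + 2*√1305/3) = 6133*(-32 + 2*(3*√145)/3) = 6133*(-32 + 2*√145) = -196256 + 12266*√145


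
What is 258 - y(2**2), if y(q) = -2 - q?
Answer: 264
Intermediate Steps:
258 - y(2**2) = 258 - (-2 - 1*2**2) = 258 - (-2 - 1*4) = 258 - (-2 - 4) = 258 - 1*(-6) = 258 + 6 = 264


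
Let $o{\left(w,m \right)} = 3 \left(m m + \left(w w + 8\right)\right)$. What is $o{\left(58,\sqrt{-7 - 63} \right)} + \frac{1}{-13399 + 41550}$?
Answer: $\frac{278863807}{28151} \approx 9906.0$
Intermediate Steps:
$o{\left(w,m \right)} = 24 + 3 m^{2} + 3 w^{2}$ ($o{\left(w,m \right)} = 3 \left(m^{2} + \left(w^{2} + 8\right)\right) = 3 \left(m^{2} + \left(8 + w^{2}\right)\right) = 3 \left(8 + m^{2} + w^{2}\right) = 24 + 3 m^{2} + 3 w^{2}$)
$o{\left(58,\sqrt{-7 - 63} \right)} + \frac{1}{-13399 + 41550} = \left(24 + 3 \left(\sqrt{-7 - 63}\right)^{2} + 3 \cdot 58^{2}\right) + \frac{1}{-13399 + 41550} = \left(24 + 3 \left(\sqrt{-70}\right)^{2} + 3 \cdot 3364\right) + \frac{1}{28151} = \left(24 + 3 \left(i \sqrt{70}\right)^{2} + 10092\right) + \frac{1}{28151} = \left(24 + 3 \left(-70\right) + 10092\right) + \frac{1}{28151} = \left(24 - 210 + 10092\right) + \frac{1}{28151} = 9906 + \frac{1}{28151} = \frac{278863807}{28151}$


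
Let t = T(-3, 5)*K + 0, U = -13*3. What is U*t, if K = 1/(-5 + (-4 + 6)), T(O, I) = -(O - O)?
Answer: 0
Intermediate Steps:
T(O, I) = 0 (T(O, I) = -1*0 = 0)
U = -39
K = -⅓ (K = 1/(-5 + 2) = 1/(-3) = -⅓ ≈ -0.33333)
t = 0 (t = 0*(-⅓) + 0 = 0 + 0 = 0)
U*t = -39*0 = 0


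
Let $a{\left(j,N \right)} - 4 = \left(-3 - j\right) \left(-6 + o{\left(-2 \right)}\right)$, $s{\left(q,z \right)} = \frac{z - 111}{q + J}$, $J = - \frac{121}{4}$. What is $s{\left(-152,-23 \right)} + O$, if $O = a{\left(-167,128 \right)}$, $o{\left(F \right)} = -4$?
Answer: $- \frac{1192108}{729} \approx -1635.3$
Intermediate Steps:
$J = - \frac{121}{4}$ ($J = \left(-121\right) \frac{1}{4} = - \frac{121}{4} \approx -30.25$)
$s{\left(q,z \right)} = \frac{-111 + z}{- \frac{121}{4} + q}$ ($s{\left(q,z \right)} = \frac{z - 111}{q - \frac{121}{4}} = \frac{-111 + z}{- \frac{121}{4} + q}$)
$a{\left(j,N \right)} = 34 + 10 j$ ($a{\left(j,N \right)} = 4 + \left(-3 - j\right) \left(-6 - 4\right) = 4 + \left(-3 - j\right) \left(-10\right) = 4 + \left(30 + 10 j\right) = 34 + 10 j$)
$O = -1636$ ($O = 34 + 10 \left(-167\right) = 34 - 1670 = -1636$)
$s{\left(-152,-23 \right)} + O = \frac{4 \left(-111 - 23\right)}{-121 + 4 \left(-152\right)} - 1636 = 4 \frac{1}{-121 - 608} \left(-134\right) - 1636 = 4 \frac{1}{-729} \left(-134\right) - 1636 = 4 \left(- \frac{1}{729}\right) \left(-134\right) - 1636 = \frac{536}{729} - 1636 = - \frac{1192108}{729}$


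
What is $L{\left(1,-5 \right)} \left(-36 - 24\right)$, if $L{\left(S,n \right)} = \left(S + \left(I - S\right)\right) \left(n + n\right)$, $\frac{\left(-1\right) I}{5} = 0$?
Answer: $0$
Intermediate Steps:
$I = 0$ ($I = \left(-5\right) 0 = 0$)
$L{\left(S,n \right)} = 0$ ($L{\left(S,n \right)} = \left(S + \left(0 - S\right)\right) \left(n + n\right) = \left(S - S\right) 2 n = 0 \cdot 2 n = 0$)
$L{\left(1,-5 \right)} \left(-36 - 24\right) = 0 \left(-36 - 24\right) = 0 \left(-60\right) = 0$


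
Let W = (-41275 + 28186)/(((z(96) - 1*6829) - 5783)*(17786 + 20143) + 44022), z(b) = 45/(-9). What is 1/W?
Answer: 159502057/4363 ≈ 36558.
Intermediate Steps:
z(b) = -5 (z(b) = 45*(-1/9) = -5)
W = 4363/159502057 (W = (-41275 + 28186)/(((-5 - 1*6829) - 5783)*(17786 + 20143) + 44022) = -13089/(((-5 - 6829) - 5783)*37929 + 44022) = -13089/((-6834 - 5783)*37929 + 44022) = -13089/(-12617*37929 + 44022) = -13089/(-478550193 + 44022) = -13089/(-478506171) = -13089*(-1/478506171) = 4363/159502057 ≈ 2.7354e-5)
1/W = 1/(4363/159502057) = 159502057/4363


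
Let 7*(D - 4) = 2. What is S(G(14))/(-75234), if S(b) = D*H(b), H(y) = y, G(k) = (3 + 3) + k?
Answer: -100/87773 ≈ -0.0011393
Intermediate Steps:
D = 30/7 (D = 4 + (1/7)*2 = 4 + 2/7 = 30/7 ≈ 4.2857)
G(k) = 6 + k
S(b) = 30*b/7
S(G(14))/(-75234) = (30*(6 + 14)/7)/(-75234) = ((30/7)*20)*(-1/75234) = (600/7)*(-1/75234) = -100/87773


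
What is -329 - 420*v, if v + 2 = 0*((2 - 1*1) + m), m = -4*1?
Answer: 511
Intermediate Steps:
m = -4
v = -2 (v = -2 + 0*((2 - 1*1) - 4) = -2 + 0*((2 - 1) - 4) = -2 + 0*(1 - 4) = -2 + 0*(-3) = -2 + 0 = -2)
-329 - 420*v = -329 - 420*(-2) = -329 + 840 = 511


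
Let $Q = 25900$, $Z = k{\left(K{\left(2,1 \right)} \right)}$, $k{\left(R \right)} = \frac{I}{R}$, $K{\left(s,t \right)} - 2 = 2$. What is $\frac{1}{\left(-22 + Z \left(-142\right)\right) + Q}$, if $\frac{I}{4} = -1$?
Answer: $\frac{1}{26020} \approx 3.8432 \cdot 10^{-5}$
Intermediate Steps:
$I = -4$ ($I = 4 \left(-1\right) = -4$)
$K{\left(s,t \right)} = 4$ ($K{\left(s,t \right)} = 2 + 2 = 4$)
$k{\left(R \right)} = - \frac{4}{R}$
$Z = -1$ ($Z = - \frac{4}{4} = \left(-4\right) \frac{1}{4} = -1$)
$\frac{1}{\left(-22 + Z \left(-142\right)\right) + Q} = \frac{1}{\left(-22 - -142\right) + 25900} = \frac{1}{\left(-22 + 142\right) + 25900} = \frac{1}{120 + 25900} = \frac{1}{26020}$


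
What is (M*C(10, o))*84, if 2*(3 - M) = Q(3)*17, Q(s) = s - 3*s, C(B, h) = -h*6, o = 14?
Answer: -381024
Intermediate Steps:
C(B, h) = -6*h
Q(s) = -2*s
M = 54 (M = 3 - (-2*3)*17/2 = 3 - (-3)*17 = 3 - ½*(-102) = 3 + 51 = 54)
(M*C(10, o))*84 = (54*(-6*14))*84 = (54*(-84))*84 = -4536*84 = -381024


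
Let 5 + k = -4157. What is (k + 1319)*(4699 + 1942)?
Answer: -18880363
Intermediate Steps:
k = -4162 (k = -5 - 4157 = -4162)
(k + 1319)*(4699 + 1942) = (-4162 + 1319)*(4699 + 1942) = -2843*6641 = -18880363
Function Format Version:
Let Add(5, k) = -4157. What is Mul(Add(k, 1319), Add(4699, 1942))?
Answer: -18880363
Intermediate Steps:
k = -4162 (k = Add(-5, -4157) = -4162)
Mul(Add(k, 1319), Add(4699, 1942)) = Mul(Add(-4162, 1319), Add(4699, 1942)) = Mul(-2843, 6641) = -18880363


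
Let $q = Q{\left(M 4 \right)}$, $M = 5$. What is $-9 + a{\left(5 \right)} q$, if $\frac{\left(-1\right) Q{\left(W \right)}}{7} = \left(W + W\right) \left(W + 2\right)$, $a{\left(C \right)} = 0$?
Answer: $-9$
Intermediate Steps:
$Q{\left(W \right)} = - 14 W \left(2 + W\right)$ ($Q{\left(W \right)} = - 7 \left(W + W\right) \left(W + 2\right) = - 7 \cdot 2 W \left(2 + W\right) = - 14 W \left(2 + W\right)$)
$q = -6160$ ($q = - 14 \cdot 5 \cdot 4 \left(2 + 5 \cdot 4\right) = \left(-14\right) 20 \left(2 + 20\right) = \left(-14\right) 20 \cdot 22 = -6160$)
$-9 + a{\left(5 \right)} q = -9 + 0 \left(-6160\right) = -9 + 0 = -9$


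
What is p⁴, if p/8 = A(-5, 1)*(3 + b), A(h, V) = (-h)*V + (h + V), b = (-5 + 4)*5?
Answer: 65536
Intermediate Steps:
b = -5 (b = -1*5 = -5)
A(h, V) = V + h - V*h (A(h, V) = -V*h + (V + h) = V + h - V*h)
p = -16 (p = 8*((1 - 5 - 1*1*(-5))*(3 - 5)) = 8*((1 - 5 + 5)*(-2)) = 8*(1*(-2)) = 8*(-2) = -16)
p⁴ = (-16)⁴ = 65536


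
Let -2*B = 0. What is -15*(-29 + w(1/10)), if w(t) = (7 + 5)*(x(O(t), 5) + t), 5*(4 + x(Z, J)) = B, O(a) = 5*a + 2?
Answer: 1137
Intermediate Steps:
B = 0 (B = -1/2*0 = 0)
O(a) = 2 + 5*a
x(Z, J) = -4 (x(Z, J) = -4 + (1/5)*0 = -4 + 0 = -4)
w(t) = -48 + 12*t (w(t) = (7 + 5)*(-4 + t) = 12*(-4 + t) = -48 + 12*t)
-15*(-29 + w(1/10)) = -15*(-29 + (-48 + 12/10)) = -15*(-29 + (-48 + 12*(1/10))) = -15*(-29 + (-48 + 6/5)) = -15*(-29 - 234/5) = -15*(-379/5) = 1137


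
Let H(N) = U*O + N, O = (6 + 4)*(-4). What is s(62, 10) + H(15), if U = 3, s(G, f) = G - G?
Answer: -105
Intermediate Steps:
s(G, f) = 0
O = -40 (O = 10*(-4) = -40)
H(N) = -120 + N (H(N) = 3*(-40) + N = -120 + N)
s(62, 10) + H(15) = 0 + (-120 + 15) = 0 - 105 = -105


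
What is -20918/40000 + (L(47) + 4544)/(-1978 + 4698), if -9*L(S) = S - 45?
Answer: 3511523/3060000 ≈ 1.1476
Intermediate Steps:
L(S) = 5 - S/9 (L(S) = -(S - 45)/9 = -(-45 + S)/9 = 5 - S/9)
-20918/40000 + (L(47) + 4544)/(-1978 + 4698) = -20918/40000 + ((5 - 1/9*47) + 4544)/(-1978 + 4698) = -20918*1/40000 + ((5 - 47/9) + 4544)/2720 = -10459/20000 + (-2/9 + 4544)*(1/2720) = -10459/20000 + (40894/9)*(1/2720) = -10459/20000 + 20447/12240 = 3511523/3060000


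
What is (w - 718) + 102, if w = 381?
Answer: -235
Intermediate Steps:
(w - 718) + 102 = (381 - 718) + 102 = -337 + 102 = -235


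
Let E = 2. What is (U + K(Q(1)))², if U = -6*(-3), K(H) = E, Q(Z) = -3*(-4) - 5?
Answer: 400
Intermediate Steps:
Q(Z) = 7 (Q(Z) = 12 - 5 = 7)
K(H) = 2
U = 18
(U + K(Q(1)))² = (18 + 2)² = 20² = 400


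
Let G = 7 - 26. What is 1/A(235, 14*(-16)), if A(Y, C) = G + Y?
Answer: 1/216 ≈ 0.0046296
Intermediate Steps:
G = -19
A(Y, C) = -19 + Y
1/A(235, 14*(-16)) = 1/(-19 + 235) = 1/216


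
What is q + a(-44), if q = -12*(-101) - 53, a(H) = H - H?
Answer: 1159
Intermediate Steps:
a(H) = 0
q = 1159 (q = 1212 - 53 = 1159)
q + a(-44) = 1159 + 0 = 1159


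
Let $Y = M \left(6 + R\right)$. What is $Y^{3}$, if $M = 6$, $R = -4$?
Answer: $1728$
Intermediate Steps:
$Y = 12$ ($Y = 6 \left(6 - 4\right) = 6 \cdot 2 = 12$)
$Y^{3} = 12^{3} = 1728$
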